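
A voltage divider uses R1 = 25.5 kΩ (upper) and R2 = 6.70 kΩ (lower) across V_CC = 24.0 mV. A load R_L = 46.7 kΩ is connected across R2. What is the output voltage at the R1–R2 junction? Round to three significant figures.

First combine the lower leg with the load: R2 ‖ R_L = 5.859 kΩ.
Then V_out = V_CC · R2'/(R1 + R2') = 24.0 × 5.859/31.36 = 4.484 mV.
(Unloaded it would be 4.99 mV; the load pulls it down.)

V_out ≈ 4.48 mV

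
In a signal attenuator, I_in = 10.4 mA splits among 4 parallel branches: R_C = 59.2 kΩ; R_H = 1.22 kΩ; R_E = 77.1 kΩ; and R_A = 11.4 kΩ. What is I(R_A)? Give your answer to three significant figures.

I ≈ 0.973 mA

Total conductance ΣG = 1/59.2 + 1/1.22 + 1/77.1 + 1/11.4 = 0.9373 (units of 1/kΩ).
R_A takes the fraction G_k/ΣG = 0.08772/0.9373 = 0.09359, so I = 10.4 × 0.09359 = 0.9734 mA.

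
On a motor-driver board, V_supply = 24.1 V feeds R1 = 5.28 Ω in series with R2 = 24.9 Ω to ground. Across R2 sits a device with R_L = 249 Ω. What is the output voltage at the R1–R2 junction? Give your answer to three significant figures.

V_out ≈ 19.5 V

First combine the lower leg with the load: R2 ‖ R_L = 22.64 Ω.
Voltage divider with the loaded lower leg: V_out = 24.1 × 22.64/(5.28 + 22.64) = 24.1 × 0.8109 = 19.54 V.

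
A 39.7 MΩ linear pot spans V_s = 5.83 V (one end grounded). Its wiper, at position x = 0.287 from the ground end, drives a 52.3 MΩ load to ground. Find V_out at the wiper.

Split the track: R_lower = x·R_p = 11.39 MΩ, R_upper = (1−x)·R_p = 28.31 MΩ.
(x·R_p) ‖ R_L = 9.356 MΩ.
V_out = 5.83 × 9.356/(28.31 + 9.356) = 1.448 V.

V_out ≈ 1.45 V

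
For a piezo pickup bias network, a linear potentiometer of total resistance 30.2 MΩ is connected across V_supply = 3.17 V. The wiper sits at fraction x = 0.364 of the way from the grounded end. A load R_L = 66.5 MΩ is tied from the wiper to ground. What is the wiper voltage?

V_out ≈ 1.04 V

Split the track: R_lower = x·R_p = 10.99 MΩ, R_upper = (1−x)·R_p = 19.21 MΩ.
(x·R_p) ‖ R_L = 9.433 MΩ.
V_out = 3.17 × 9.433/(19.21 + 9.433) = 1.044 V.
(Unloaded: V_out = x·V_supply = 1.15 V.)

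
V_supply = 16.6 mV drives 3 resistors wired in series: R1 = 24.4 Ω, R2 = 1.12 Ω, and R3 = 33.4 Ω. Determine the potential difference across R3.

V ≈ 9.41 mV

Total series resistance ΣR = 24.4 + 1.12 + 33.4 = 58.92 Ω.
By the voltage-divider rule, V = 16.6 × 33.40/58.92 = 9.410 mV.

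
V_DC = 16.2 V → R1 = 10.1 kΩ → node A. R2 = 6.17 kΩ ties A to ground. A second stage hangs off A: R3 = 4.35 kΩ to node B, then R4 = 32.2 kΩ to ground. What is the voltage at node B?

V_B ≈ 4.90 V

Node A sees R2 in parallel with the series input of stage 2, R3 + R4 = 36.55 kΩ.
Effective lower resistance at A: R2 ‖ 36.55 = 5.279 kΩ.
V_A = 16.2 × 5.279/(10.1 + 5.279) = 5.561 V.
Stage 2 is unloaded, so V_B = V_A · R4/(R3+R4) = 5.561 × 32.2/36.55 = 4.899 V.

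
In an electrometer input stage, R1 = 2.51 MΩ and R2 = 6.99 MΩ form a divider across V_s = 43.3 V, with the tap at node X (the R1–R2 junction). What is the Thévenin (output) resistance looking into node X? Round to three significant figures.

With V_s suppressed (replaced by a short), R_th = R1 ‖ R2 = (2.510 × 6.99)/(2.510 + 6.99) = 1.847 MΩ.

R_th ≈ 1.85 MΩ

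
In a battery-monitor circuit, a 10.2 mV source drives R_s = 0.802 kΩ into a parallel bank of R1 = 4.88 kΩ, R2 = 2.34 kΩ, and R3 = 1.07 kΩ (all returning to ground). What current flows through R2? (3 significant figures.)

I ≈ 1.93 µA

Equivalent of the parallel group: R_p = 0.6382 kΩ.
Node voltage V_A = V_s · R_p/(R_s + R_p) = 10.2 × 0.4431 = 4.520 mV.
Branch current I = V_A/R2 = 4.520/2.34 = 1.932 µA.
(Equivalently: I_total = 7.082 µA, then current-divider fraction G_k/ΣG = 0.2727.)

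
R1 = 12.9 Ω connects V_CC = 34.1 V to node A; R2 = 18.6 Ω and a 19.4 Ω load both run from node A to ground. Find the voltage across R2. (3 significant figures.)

V_out ≈ 14.5 V

The load sits in parallel with R2, giving an effective lower resistance R2' = R2·R_L/(R2+R_L) = 9.496 Ω.
Now apply the divider: V_out = 34.1 × 0.4240 = 14.46 V.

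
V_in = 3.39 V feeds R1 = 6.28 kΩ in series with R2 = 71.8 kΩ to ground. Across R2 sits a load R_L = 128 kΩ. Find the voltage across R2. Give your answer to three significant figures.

V_out ≈ 2.98 V

First combine the lower leg with the load: R2 ‖ R_L = 46.00 kΩ.
Now apply the divider: V_out = 3.39 × 0.8799 = 2.983 V.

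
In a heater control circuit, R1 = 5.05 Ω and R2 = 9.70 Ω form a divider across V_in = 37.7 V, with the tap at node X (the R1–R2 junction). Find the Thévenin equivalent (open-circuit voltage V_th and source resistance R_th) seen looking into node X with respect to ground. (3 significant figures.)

V_th is the unloaded tap voltage: V_in · R2/(R1+R2) = 37.7 × 0.6576 = 24.79 V.
Zeroing V_in shorts the top of R1 to ground, so R_th = R1 ‖ R2 = 3.321 Ω.

V_th ≈ 24.8 V, R_th ≈ 3.32 Ω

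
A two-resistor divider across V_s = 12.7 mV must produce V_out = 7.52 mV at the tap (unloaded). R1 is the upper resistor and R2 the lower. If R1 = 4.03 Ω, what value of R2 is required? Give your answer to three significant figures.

R2 ≈ 5.85 Ω

The divider ratio is R2/(R1+R2) = 7.52/12.7 = 0.5921.
R2 = R1 · 0.5921/(1 − 0.5921) = 5.851 Ω.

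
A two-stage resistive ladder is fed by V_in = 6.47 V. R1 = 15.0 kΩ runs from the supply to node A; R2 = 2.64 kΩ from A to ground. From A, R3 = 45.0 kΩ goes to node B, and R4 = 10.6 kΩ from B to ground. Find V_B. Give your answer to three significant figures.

The second stage (R3 + R4 = 55.60 kΩ) loads node A in parallel with R2.
Effective lower resistance at A: R2 ‖ 55.60 = 2.520 kΩ.
First divider: V_A = V_in · 2.520/(15.0 + 2.520) = 0.9307 V.
Then the unloaded second divider: V_B = V_A × R4/(R3+R4) = 0.9307 × 0.1906 = 0.1774 V.

V_B ≈ 0.177 V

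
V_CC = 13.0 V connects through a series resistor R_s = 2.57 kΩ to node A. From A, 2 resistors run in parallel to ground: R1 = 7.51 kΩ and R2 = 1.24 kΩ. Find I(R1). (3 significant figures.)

I ≈ 0.507 mA

Equivalent of the parallel group: R_p = 1.064 kΩ.
V_A = 13.0 × 1.064/3.634 = 3.807 V.
Branch current I = V_A/R1 = 3.807/7.51 = 0.5069 mA.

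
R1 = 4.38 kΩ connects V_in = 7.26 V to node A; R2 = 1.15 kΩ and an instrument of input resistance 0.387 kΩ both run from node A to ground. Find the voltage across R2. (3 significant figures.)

V_out ≈ 0.450 V

The load sits in parallel with R2, giving an effective lower resistance R2' = R2·R_L/(R2+R_L) = 0.2896 kΩ.
Voltage divider with the loaded lower leg: V_out = 7.26 × 0.2896/(4.38 + 0.2896) = 7.26 × 0.06201 = 0.4502 V.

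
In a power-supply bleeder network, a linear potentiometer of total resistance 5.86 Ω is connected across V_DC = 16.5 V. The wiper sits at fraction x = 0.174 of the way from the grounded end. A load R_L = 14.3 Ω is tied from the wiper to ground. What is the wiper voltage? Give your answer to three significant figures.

V_out ≈ 2.71 V

Split the track: R_lower = x·R_p = 1.020 Ω, R_upper = (1−x)·R_p = 4.840 Ω.
Lower segment in parallel with the load: 1.020 ‖ 14.3 = 0.9518 Ω.
Loaded-divider output: V_out = 16.5 × 0.1643 = 2.711 V.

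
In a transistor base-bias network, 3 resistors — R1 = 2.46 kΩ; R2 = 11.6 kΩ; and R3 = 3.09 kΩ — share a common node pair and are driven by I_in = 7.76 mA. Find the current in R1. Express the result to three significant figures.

I ≈ 3.86 mA

Conductances: ΣG = 1/2.46 + 1/11.6 + 1/3.09 = 0.8163 (1/kΩ).
Current divider: I(R1) = I_in · G_k/ΣG = 7.76 × (0.4065/0.8163) = 7.76 × 0.4980 = 3.864 mA.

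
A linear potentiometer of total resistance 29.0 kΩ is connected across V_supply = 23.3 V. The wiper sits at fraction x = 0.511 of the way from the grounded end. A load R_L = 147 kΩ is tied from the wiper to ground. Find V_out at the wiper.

V_out ≈ 11.3 V

Lower segment x·R_p = 14.82 kΩ; upper segment (1−x)·R_p = 14.18 kΩ.
(x·R_p) ‖ R_L = 13.46 kΩ.
Loaded-divider output: V_out = 23.3 × 0.4870 = 11.35 V.
(Unloaded: V_out = x·V_supply = 11.9 V.)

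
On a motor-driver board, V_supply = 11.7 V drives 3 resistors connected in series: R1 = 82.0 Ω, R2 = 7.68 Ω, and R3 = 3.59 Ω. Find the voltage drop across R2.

Total series resistance ΣR = 82.0 + 7.68 + 3.59 = 93.27 Ω.
Voltage divider: V = V_supply · (7.680 / 93.27) = 11.7 × 0.08234 = 0.9634 V.

V ≈ 0.963 V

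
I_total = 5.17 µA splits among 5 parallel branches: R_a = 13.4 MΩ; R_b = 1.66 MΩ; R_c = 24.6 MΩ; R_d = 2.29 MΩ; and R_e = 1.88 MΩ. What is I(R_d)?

Conductances: ΣG = 1/13.4 + 1/1.66 + 1/24.6 + 1/2.29 + 1/1.88 = 1.686 (1/MΩ).
R_d takes the fraction G_k/ΣG = 0.4367/1.686 = 0.2590, so I = 5.17 × 0.2590 = 1.339 µA.

I ≈ 1.34 µA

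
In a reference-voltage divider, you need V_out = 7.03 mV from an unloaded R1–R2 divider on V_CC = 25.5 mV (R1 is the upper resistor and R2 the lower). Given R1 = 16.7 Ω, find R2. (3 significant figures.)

R2 ≈ 6.36 Ω

Required fraction k = V_out/V_CC = 0.2757.
So R2 = R1 · V_out/(V_CC − V_out) = 16.7 × 7.03/(25.5 − 7.03) = 16.7 × 0.3806 = 6.356 Ω.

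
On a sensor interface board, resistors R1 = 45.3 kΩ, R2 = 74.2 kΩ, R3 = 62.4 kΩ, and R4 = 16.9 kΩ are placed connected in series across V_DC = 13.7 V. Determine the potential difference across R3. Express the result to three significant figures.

ΣR = 45.3 + 74.2 + 62.4 + 16.9 = 198.8 kΩ.
By the voltage-divider rule, V = 13.7 × 62.40/198.8 = 4.300 V.

V ≈ 4.30 V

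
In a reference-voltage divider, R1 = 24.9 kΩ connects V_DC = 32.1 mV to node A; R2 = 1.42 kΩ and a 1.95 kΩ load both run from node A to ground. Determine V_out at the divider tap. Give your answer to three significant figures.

First combine the lower leg with the load: R2 ‖ R_L = 0.8217 kΩ.
Voltage divider with the loaded lower leg: V_out = 32.1 × 0.8217/(24.9 + 0.8217) = 32.1 × 0.03194 = 1.025 mV.
(Unloaded it would be 1.73 mV; the load pulls it down.)

V_out ≈ 1.03 mV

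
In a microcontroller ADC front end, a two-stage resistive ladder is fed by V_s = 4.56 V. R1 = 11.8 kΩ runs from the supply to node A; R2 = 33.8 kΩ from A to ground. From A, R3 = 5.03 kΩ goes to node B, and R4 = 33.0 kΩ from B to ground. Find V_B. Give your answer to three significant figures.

V_B ≈ 2.38 V

Node A sees R2 in parallel with the series input of stage 2, R3 + R4 = 38.03 kΩ.
Effective lower resistance at A: R2 ‖ 38.03 = 17.90 kΩ.
First divider: V_A = V_s · 17.90/(11.8 + 17.90) = 2.748 V.
Stage 2 is unloaded, so V_B = V_A · R4/(R3+R4) = 2.748 × 33.0/38.03 = 2.385 V.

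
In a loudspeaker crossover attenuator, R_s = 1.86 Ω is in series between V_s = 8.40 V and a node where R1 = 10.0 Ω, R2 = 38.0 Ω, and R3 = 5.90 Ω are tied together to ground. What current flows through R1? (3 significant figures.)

I ≈ 0.542 A

Combine the parallel branches: R_p = (1/10.0 + 1/38.0 + 1/5.90)⁻¹ = 3.381 Ω.
V_A = 8.40 × 3.381/5.241 = 5.419 V.
Branch current I = V_A/R1 = 5.419/10.0 = 0.5419 A.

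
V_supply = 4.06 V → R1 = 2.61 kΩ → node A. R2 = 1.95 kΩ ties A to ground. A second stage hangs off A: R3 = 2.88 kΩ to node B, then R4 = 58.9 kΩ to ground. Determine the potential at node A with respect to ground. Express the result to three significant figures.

The second stage (R3 + R4 = 61.78 kΩ) loads node A in parallel with R2.
Effective lower resistance at A: R2 ‖ 61.78 = 1.890 kΩ.
So V_A = 4.06 × 0.4200 = 1.705 V.

V_A ≈ 1.71 V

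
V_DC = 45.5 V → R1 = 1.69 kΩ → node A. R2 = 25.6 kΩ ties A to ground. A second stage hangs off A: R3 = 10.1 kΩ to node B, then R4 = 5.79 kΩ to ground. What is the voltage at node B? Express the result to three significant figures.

Node A sees R2 in parallel with the series input of stage 2, R3 + R4 = 15.89 kΩ.
Effective lower resistance at A: R2 ‖ 15.89 = 9.804 kΩ.
V_A = 45.5 × 9.804/(1.69 + 9.804) = 38.81 V.
Then the unloaded second divider: V_B = V_A × R4/(R3+R4) = 38.81 × 0.3644 = 14.14 V.

V_B ≈ 14.1 V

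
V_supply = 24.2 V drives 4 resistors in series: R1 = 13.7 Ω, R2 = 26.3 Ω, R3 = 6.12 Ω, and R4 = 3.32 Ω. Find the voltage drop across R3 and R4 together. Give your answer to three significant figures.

Series total: ΣR = 13.7 + 26.3 + 6.12 + 3.32 = 49.44 Ω.
R_{R3..R4} = 6.12 + 3.32 = 9.440 Ω.
By the voltage-divider rule, V = 24.2 × 9.440/49.44 = 4.621 V.

V ≈ 4.62 V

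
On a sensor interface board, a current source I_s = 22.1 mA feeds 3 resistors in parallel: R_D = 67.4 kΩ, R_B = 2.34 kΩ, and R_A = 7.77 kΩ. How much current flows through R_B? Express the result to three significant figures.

I ≈ 16.5 mA

ΣG = 1/67.4 + 1/2.34 + 1/7.77 = 0.5709.
R_B takes the fraction G_k/ΣG = 0.4274/0.5709 = 0.7486, so I = 22.1 × 0.7486 = 16.54 mA.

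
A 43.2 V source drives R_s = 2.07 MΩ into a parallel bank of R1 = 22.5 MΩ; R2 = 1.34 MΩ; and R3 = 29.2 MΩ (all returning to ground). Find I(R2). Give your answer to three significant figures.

I ≈ 11.9 µA

Parallel bank: R_p = 1/(1/22.5 + 1/1.34 + 1/29.2) = 1.212 MΩ.
V_A = 43.2 × 1.212/3.282 = 15.95 V.
I(R2) = V_A / R2 = 15.95/1.34 = 11.91 µA.
(Check via current divider: I_total = 13.16 µA; share G_k/ΣG = 0.9046 → same result.)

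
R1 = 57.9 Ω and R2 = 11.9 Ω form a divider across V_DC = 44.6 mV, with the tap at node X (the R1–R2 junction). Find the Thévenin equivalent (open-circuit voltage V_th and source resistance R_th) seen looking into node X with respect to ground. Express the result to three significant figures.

V_th ≈ 7.60 mV, R_th ≈ 9.87 Ω

Open-circuit (no load on X): V_th = V_DC · R2/(R1 + R2) = 44.6 × 11.9/(57.90 + 11.9) = 7.604 mV.
With V_DC suppressed (replaced by a short), R_th = R1 ‖ R2 = (57.90 × 11.9)/(57.90 + 11.9) = 9.871 Ω.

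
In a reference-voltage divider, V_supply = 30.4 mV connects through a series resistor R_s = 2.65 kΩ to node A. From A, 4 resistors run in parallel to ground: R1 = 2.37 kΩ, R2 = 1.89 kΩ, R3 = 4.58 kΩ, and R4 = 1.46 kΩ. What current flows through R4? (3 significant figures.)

I ≈ 3.52 µA

Equivalent of the parallel group: R_p = 0.5393 kΩ.
V_A by voltage divider: V_A = 30.4 × 0.5393/(2.65 + 0.5393) = 5.140 mV.
Branch current I = V_A/R4 = 5.140/1.46 = 3.521 µA.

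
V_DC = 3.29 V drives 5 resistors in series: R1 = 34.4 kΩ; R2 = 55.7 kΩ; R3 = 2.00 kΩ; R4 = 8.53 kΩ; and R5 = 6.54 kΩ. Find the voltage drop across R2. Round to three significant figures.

V ≈ 1.71 V

ΣR = 34.4 + 55.7 + 2.00 + 8.53 + 6.54 = 107.2 kΩ.
Voltage divider: V = V_DC · (55.70 / 107.2) = 3.29 × 0.5197 = 1.710 V.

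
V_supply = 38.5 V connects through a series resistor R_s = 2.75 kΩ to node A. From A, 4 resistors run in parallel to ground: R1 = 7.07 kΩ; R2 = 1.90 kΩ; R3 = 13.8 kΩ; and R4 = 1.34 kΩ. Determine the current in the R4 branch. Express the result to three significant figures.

Combine the parallel branches: R_p = (1/7.07 + 1/1.90 + 1/13.8 + 1/1.34)⁻¹ = 0.6727 kΩ.
V_A by voltage divider: V_A = 38.5 × 0.6727/(2.75 + 0.6727) = 7.567 V.
Branch current I = V_A/R4 = 7.567/1.34 = 5.647 mA.
(Equivalently: I_total = 11.25 mA, then current-divider fraction G_k/ΣG = 0.5020.)

I ≈ 5.65 mA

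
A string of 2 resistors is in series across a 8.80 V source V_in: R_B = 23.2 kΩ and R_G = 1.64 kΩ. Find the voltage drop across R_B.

V ≈ 8.22 V

Series total: ΣR = 23.2 + 1.64 = 24.84 kΩ.
Voltage divider: V = V_in · (23.20 / 24.84) = 8.80 × 0.9340 = 8.219 V.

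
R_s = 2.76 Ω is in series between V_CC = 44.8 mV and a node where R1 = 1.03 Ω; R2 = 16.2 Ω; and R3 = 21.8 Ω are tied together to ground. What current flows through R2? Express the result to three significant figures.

Equivalent of the parallel group: R_p = 0.9272 Ω.
V_A = 44.8 × 0.9272/3.687 = 11.27 mV.
I(R2) = V_A / R2 = 11.27/16.2 = 0.6954 mA.

I ≈ 0.695 mA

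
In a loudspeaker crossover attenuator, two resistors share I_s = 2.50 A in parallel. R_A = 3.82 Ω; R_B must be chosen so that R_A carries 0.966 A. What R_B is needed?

The fraction through R_A equals R_B/(R_A+R_B).
0.966/2.50 = R_B/(R_A + R_B) → R_B = R_A · (0.3864)/(1 − 0.3864) = 3.82 × 0.6297 = 2.406 Ω.

R_B ≈ 2.41 Ω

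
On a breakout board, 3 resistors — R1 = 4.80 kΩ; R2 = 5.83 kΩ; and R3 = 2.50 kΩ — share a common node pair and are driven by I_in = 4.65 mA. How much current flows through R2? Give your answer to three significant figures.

ΣG = 1/4.80 + 1/5.83 + 1/2.50 = 0.7799.
By the current-divider rule, I = I_in · G_k/ΣG = 4.65 × 0.2199 = 1.023 mA.

I ≈ 1.02 mA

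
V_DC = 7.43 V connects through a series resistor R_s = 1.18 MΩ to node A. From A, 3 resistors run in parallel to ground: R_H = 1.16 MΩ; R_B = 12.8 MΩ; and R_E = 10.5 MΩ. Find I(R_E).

I ≈ 0.318 µA

Equivalent of the parallel group: R_p = 0.9658 MΩ.
Node voltage V_A = V_DC · R_p/(R_s + R_p) = 7.43 × 0.4501 = 3.344 V.
I(R_E) = V_A / R_E = 3.344/10.5 = 0.3185 µA.
(Equivalently: I_total = 3.463 µA, then current-divider fraction G_k/ΣG = 0.09198.)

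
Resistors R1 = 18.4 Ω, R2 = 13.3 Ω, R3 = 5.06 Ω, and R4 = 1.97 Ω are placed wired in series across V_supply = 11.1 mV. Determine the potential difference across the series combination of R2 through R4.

V ≈ 5.83 mV

ΣR = 18.4 + 13.3 + 5.06 + 1.97 = 38.73 Ω.
R_{R2..R4} = 13.3 + 5.06 + 1.97 = 20.33 Ω.
Voltage divider: V = V_supply · (20.33 / 38.73) = 11.1 × 0.5249 = 5.827 mV.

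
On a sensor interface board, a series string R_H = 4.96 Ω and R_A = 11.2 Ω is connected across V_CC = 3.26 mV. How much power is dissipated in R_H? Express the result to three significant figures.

ΣR = 16.16 Ω → I = 3.26/16.16 = 0.2017 mA.
V(R_H) = I·R = 1.001 mV; P = V·I = 1.001 × 0.2017 = 0.2019 µW.

P ≈ 0.202 µW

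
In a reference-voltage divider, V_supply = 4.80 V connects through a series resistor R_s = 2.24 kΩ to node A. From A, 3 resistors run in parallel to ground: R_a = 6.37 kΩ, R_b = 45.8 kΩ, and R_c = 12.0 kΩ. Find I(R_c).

Equivalent of the parallel group: R_p = 3.815 kΩ.
V_A by voltage divider: V_A = 4.80 × 3.815/(2.24 + 3.815) = 3.024 V.
Branch current I = V_A/R_c = 3.024/12.0 = 0.2520 mA.

I ≈ 0.252 mA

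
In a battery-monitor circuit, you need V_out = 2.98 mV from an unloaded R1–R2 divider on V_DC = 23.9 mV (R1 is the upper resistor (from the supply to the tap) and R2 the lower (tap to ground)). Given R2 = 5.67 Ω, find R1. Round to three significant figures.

R1 ≈ 39.8 Ω

The divider ratio is R2/(R1+R2) = 2.98/23.9 = 0.1247.
So R1 = R2 · (V_DC/V_out − 1) = 5.67 × (23.9/2.98 − 1) = 5.67 × 7.020 = 39.80 Ω.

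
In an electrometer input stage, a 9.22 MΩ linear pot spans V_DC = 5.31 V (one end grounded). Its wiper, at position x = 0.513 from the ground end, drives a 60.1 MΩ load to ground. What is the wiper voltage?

V_out ≈ 2.62 V

Split the track: R_lower = x·R_p = 4.730 MΩ, R_upper = (1−x)·R_p = 4.490 MΩ.
(x·R_p) ‖ R_L = 4.385 MΩ.
Then V_out = V_DC · 4.385/(4.490 + 4.385) = 2.623 V.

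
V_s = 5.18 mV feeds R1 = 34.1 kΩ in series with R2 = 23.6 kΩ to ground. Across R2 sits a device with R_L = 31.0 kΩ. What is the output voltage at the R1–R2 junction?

V_out ≈ 1.46 mV

The load sits in parallel with R2, giving an effective lower resistance R2' = R2·R_L/(R2+R_L) = 13.40 kΩ.
Then V_out = V_s · R2'/(R1 + R2') = 5.18 × 13.40/47.50 = 1.461 mV.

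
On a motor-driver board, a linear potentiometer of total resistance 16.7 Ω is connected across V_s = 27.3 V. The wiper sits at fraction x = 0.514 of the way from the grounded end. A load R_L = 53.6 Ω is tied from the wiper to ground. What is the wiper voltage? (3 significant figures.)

Split the track: R_lower = x·R_p = 8.584 Ω, R_upper = (1−x)·R_p = 8.116 Ω.
R_L loads the lower segment: effective lower R = 7.399 Ω.
V_out = 27.3 × 7.399/(8.116 + 7.399) = 13.02 V.

V_out ≈ 13.0 V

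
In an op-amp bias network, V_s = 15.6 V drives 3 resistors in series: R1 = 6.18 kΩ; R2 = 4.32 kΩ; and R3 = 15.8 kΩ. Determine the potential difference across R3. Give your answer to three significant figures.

V ≈ 9.37 V

Total series resistance ΣR = 6.18 + 4.32 + 15.8 = 26.30 kΩ.
By the voltage-divider rule, V = 15.6 × 15.80/26.30 = 9.372 V.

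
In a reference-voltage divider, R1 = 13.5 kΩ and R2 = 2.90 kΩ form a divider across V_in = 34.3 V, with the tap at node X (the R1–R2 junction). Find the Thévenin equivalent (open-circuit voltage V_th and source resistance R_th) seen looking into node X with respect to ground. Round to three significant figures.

V_th ≈ 6.07 V, R_th ≈ 2.39 kΩ

Open-circuit (no load on X): V_th = V_in · R2/(R1 + R2) = 34.3 × 2.90/(13.50 + 2.90) = 6.065 V.
Zeroing V_in shorts the top of R1 to ground, so R_th = R1 ‖ R2 = 2.387 kΩ.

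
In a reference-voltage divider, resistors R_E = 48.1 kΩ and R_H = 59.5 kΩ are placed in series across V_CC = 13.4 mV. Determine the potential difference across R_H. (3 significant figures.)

V ≈ 7.41 mV

Total series resistance ΣR = 48.1 + 59.5 = 107.6 kΩ.
Voltage divider: V = V_CC · (59.50 / 107.6) = 13.4 × 0.5530 = 7.410 mV.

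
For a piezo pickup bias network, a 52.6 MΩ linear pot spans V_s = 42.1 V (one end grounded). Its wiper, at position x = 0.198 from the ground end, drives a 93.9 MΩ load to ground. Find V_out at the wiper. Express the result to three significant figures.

Split the track: R_lower = x·R_p = 10.41 MΩ, R_upper = (1−x)·R_p = 42.19 MΩ.
(x·R_p) ‖ R_L = 9.375 MΩ.
Then V_out = V_s · 9.375/(42.19 + 9.375) = 7.655 V.

V_out ≈ 7.65 V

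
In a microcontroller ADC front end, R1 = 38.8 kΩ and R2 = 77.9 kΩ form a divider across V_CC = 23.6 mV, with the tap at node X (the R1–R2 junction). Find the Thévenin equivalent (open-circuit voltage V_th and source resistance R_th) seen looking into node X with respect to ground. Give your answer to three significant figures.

V_th ≈ 15.8 mV, R_th ≈ 25.9 kΩ

Open-circuit (no load on X): V_th = V_CC · R2/(R1 + R2) = 23.6 × 77.9/(38.80 + 77.9) = 15.75 mV.
Zeroing V_CC shorts the top of R1 to ground, so R_th = R1 ‖ R2 = 25.90 kΩ.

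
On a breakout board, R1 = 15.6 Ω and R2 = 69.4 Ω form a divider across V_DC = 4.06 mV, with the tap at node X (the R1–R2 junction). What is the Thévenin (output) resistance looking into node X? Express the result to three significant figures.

Looking into X with the source shorted: R_th = R1·R2/(R1+R2) = 15.60 × 69.4/85.00 = 12.74 Ω.

R_th ≈ 12.7 Ω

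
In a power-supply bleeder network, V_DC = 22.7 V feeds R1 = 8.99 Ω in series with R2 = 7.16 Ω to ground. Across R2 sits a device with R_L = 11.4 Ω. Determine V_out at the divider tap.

First combine the lower leg with the load: R2 ‖ R_L = 4.398 Ω.
Voltage divider with the loaded lower leg: V_out = 22.7 × 4.398/(8.99 + 4.398) = 22.7 × 0.3285 = 7.457 V.

V_out ≈ 7.46 V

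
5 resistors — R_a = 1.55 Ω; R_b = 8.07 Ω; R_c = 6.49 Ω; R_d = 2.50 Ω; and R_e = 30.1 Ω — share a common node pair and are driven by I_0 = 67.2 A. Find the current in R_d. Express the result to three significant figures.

Conductances: ΣG = 1/1.55 + 1/8.07 + 1/6.49 + 1/2.50 + 1/30.1 = 1.356 (1/Ω).
R_d takes the fraction G_k/ΣG = 0.4000/1.356 = 0.2949, so I = 67.2 × 0.2949 = 19.82 A.

I ≈ 19.8 A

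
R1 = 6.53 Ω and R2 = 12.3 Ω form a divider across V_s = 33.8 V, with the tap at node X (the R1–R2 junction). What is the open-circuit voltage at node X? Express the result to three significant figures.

V_th ≈ 22.1 V

V_th is the unloaded tap voltage: V_s · R2/(R1+R2) = 33.8 × 0.6532 = 22.08 V.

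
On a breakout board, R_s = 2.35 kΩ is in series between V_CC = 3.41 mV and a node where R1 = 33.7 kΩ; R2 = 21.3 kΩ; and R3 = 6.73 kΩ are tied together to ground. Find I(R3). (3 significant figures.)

Parallel bank: R_p = 1/(1/33.7 + 1/21.3 + 1/6.73) = 4.440 kΩ.
V_A by voltage divider: V_A = 3.41 × 4.440/(2.35 + 4.440) = 2.230 mV.
Branch current I = V_A/R3 = 2.230/6.73 = 0.3313 µA.

I ≈ 0.331 µA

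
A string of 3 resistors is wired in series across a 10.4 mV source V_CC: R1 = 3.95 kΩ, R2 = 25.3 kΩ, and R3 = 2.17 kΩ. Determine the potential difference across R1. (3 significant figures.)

V ≈ 1.31 mV

Total series resistance ΣR = 3.95 + 25.3 + 2.17 = 31.42 kΩ.
By the voltage-divider rule, V = 10.4 × 3.950/31.42 = 1.307 mV.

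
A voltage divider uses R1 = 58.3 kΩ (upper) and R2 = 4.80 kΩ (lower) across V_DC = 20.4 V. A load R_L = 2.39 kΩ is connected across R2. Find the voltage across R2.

First combine the lower leg with the load: R2 ‖ R_L = 1.596 kΩ.
Voltage divider with the loaded lower leg: V_out = 20.4 × 1.596/(58.3 + 1.596) = 20.4 × 0.02664 = 0.5434 V.
(Unloaded it would be 1.55 V; the load pulls it down.)

V_out ≈ 0.543 V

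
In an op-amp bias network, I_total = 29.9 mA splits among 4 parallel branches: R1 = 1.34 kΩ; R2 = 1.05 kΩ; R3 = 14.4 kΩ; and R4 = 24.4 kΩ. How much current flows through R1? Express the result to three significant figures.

I ≈ 12.3 mA

Total conductance ΣG = 1/1.34 + 1/1.05 + 1/14.4 + 1/24.4 = 1.809 (units of 1/kΩ).
By the current-divider rule, I = I_total · G_k/ΣG = 29.9 × 0.4125 = 12.33 mA.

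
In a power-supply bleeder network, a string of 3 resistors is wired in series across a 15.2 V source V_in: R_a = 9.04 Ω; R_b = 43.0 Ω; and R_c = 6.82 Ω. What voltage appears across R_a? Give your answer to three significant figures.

V ≈ 2.33 V

ΣR = 9.04 + 43.0 + 6.82 = 58.86 Ω.
By the voltage-divider rule, V = 15.2 × 9.040/58.86 = 2.334 V.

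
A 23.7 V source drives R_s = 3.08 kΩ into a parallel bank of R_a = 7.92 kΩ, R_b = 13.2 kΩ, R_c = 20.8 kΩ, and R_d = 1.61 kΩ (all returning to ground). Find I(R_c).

I ≈ 0.309 mA

Equivalent of the parallel group: R_p = 1.148 kΩ.
V_A by voltage divider: V_A = 23.7 × 1.148/(3.08 + 1.148) = 6.434 V.
I(R_c) = V_A / R_c = 6.434/20.8 = 0.3093 mA.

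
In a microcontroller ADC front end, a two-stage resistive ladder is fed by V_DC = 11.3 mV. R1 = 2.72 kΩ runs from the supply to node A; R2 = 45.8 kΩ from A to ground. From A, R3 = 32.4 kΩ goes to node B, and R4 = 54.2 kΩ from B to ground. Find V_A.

V_A ≈ 10.4 mV

The second stage (R3 + R4 = 86.60 kΩ) loads node A in parallel with R2.
Effective lower resistance at A: R2 ‖ 86.60 = 29.96 kΩ.
So V_A = 11.3 × 0.9168 = 10.36 mV.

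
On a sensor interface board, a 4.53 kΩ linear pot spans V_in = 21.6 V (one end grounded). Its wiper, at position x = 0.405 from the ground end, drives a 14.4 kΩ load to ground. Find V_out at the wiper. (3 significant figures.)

The pot divides into 2.695 kΩ above the wiper and 1.835 kΩ below.
Lower segment in parallel with the load: 1.835 ‖ 14.4 = 1.627 kΩ.
V_out = 21.6 × 1.627/(2.695 + 1.627) = 8.132 V.

V_out ≈ 8.13 V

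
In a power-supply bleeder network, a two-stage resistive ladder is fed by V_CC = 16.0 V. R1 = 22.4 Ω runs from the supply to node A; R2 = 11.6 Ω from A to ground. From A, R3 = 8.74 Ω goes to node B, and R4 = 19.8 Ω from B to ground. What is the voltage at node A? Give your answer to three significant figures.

Looking into the second stage from A: R3 + R4 = 28.54 Ω appears in parallel with R2.
Effective lower resistance at A: R2 ‖ 28.54 = 8.248 Ω.
V_A = 16.0 × 8.248/(22.4 + 8.248) = 4.306 V.

V_A ≈ 4.31 V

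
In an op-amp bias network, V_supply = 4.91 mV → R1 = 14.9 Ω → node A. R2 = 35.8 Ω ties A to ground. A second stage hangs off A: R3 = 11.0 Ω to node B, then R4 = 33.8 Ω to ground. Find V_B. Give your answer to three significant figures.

V_B ≈ 2.12 mV

Node A sees R2 in parallel with the series input of stage 2, R3 + R4 = 44.80 Ω.
Effective lower resistance at A: R2 ‖ 44.80 = 19.90 Ω.
V_A = 4.91 × 19.90/(14.9 + 19.90) = 2.808 mV.
Stage 2 is unloaded, so V_B = V_A · R4/(R3+R4) = 2.808 × 33.8/44.80 = 2.118 mV.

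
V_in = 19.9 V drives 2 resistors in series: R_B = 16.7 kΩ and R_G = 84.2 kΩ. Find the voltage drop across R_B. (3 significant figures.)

ΣR = 16.7 + 84.2 = 100.9 kΩ.
Voltage divider: V = V_in · (16.70 / 100.9) = 19.9 × 0.1655 = 3.294 V.

V ≈ 3.29 V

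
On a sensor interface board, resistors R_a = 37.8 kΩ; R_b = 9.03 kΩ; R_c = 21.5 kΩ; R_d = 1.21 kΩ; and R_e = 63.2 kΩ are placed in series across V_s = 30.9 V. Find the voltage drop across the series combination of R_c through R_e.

ΣR = 37.8 + 9.03 + 21.5 + 1.21 + 63.2 = 132.7 kΩ.
R_{R_c..R_e} = 21.5 + 1.21 + 63.2 = 85.91 kΩ.
By the voltage-divider rule, V = 30.9 × 85.91/132.7 = 20.00 V.

V ≈ 20.0 V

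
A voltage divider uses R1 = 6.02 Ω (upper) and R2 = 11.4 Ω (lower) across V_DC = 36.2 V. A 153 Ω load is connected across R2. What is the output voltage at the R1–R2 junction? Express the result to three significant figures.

First combine the lower leg with the load: R2 ‖ R_L = 10.61 Ω.
Then V_out = V_DC · R2'/(R1 + R2') = 36.2 × 10.61/16.63 = 23.10 V.

V_out ≈ 23.1 V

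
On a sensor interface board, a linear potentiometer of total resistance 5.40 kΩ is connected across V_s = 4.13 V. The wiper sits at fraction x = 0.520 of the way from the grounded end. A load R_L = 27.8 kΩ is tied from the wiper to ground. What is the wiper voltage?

V_out ≈ 2.05 V

The pot divides into 2.592 kΩ above the wiper and 2.808 kΩ below.
Lower segment in parallel with the load: 2.808 ‖ 27.8 = 2.550 kΩ.
Then V_out = V_s · 2.550/(2.592 + 2.550) = 2.048 V.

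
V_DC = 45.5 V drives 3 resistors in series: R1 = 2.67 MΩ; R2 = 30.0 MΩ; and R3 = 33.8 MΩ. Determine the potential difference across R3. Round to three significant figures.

ΣR = 2.67 + 30.0 + 33.8 = 66.47 MΩ.
V = V_DC · R/ΣR = 45.5 × 0.5085 = 23.14 V.

V ≈ 23.1 V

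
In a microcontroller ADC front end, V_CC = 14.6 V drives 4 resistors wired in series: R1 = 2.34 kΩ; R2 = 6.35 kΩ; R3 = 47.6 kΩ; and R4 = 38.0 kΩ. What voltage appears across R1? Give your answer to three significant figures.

V ≈ 0.362 V

ΣR = 2.34 + 6.35 + 47.6 + 38.0 = 94.29 kΩ.
Voltage divider: V = V_CC · (2.340 / 94.29) = 14.6 × 0.02482 = 0.3623 V.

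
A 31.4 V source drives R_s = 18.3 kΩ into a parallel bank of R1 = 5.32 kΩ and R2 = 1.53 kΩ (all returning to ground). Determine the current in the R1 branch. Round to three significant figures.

I ≈ 0.360 mA

Equivalent of the parallel group: R_p = 1.188 kΩ.
V_A by voltage divider: V_A = 31.4 × 1.188/(18.3 + 1.188) = 1.915 V.
I(R1) = V_A / R1 = 1.915/5.32 = 0.3599 mA.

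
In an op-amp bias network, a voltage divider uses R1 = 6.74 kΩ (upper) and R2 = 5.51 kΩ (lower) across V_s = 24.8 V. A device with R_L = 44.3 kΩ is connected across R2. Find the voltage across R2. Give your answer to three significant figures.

R2 ‖ R_L = (5.51 × 44.3)/(5.51 + 44.3) = 4.900 kΩ.
Then V_out = V_s · R2'/(R1 + R2') = 24.8 × 4.900/11.64 = 10.44 V.
(Unloaded it would be 11.2 V; the load pulls it down.)

V_out ≈ 10.4 V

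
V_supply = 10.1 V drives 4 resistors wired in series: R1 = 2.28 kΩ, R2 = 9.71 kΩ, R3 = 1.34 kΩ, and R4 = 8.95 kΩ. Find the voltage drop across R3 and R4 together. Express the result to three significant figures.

V ≈ 4.66 V

Series total: ΣR = 2.28 + 9.71 + 1.34 + 8.95 = 22.28 kΩ.
R_{R3..R4} = 1.34 + 8.95 = 10.29 kΩ.
By the voltage-divider rule, V = 10.1 × 10.29/22.28 = 4.665 V.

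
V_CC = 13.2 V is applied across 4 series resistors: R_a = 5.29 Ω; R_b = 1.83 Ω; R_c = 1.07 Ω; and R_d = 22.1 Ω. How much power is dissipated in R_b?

The common current is I = 13.2/30.29 = 0.4358 A.
P(R_b) = I²·R_b = (0.4358)² × 1.83 = 0.3475 W.

P ≈ 0.348 W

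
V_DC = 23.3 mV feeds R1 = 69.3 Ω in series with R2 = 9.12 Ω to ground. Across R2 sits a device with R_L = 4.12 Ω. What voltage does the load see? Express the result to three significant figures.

V_out ≈ 0.917 mV

R2 ‖ R_L = (9.12 × 4.12)/(9.12 + 4.12) = 2.838 Ω.
Voltage divider with the loaded lower leg: V_out = 23.3 × 2.838/(69.3 + 2.838) = 23.3 × 0.03934 = 0.9166 mV.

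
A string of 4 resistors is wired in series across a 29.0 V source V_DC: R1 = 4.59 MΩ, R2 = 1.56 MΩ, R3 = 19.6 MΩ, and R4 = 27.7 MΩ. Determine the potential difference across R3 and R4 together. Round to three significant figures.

ΣR = 4.59 + 1.56 + 19.6 + 27.7 = 53.45 MΩ.
R_{R3..R4} = 19.6 + 27.7 = 47.30 MΩ.
By the voltage-divider rule, V = 29.0 × 47.30/53.45 = 25.66 V.

V ≈ 25.7 V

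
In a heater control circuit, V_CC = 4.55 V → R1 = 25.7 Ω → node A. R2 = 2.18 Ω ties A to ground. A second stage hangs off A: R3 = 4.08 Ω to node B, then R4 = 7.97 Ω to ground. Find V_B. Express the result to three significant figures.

V_B ≈ 0.202 V

Looking into the second stage from A: R3 + R4 = 12.05 Ω appears in parallel with R2.
Effective lower resistance at A: R2 ‖ 12.05 = 1.846 Ω.
First divider: V_A = V_CC · 1.846/(25.7 + 1.846) = 0.3049 V.
Stage 2 is unloaded, so V_B = V_A · R4/(R3+R4) = 0.3049 × 7.97/12.05 = 0.2017 V.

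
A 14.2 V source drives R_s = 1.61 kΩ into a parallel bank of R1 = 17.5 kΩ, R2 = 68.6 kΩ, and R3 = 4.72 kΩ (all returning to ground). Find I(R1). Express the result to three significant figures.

I ≈ 0.557 mA

Parallel bank: R_p = 1/(1/17.5 + 1/68.6 + 1/4.72) = 3.526 kΩ.
V_A = 14.2 × 3.526/5.136 = 9.749 V.
Branch current I = V_A/R1 = 9.749/17.5 = 0.5571 mA.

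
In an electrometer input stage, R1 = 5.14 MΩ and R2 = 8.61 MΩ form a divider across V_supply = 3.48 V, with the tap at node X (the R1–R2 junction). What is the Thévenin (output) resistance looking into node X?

R_th ≈ 3.22 MΩ

With V_supply suppressed (replaced by a short), R_th = R1 ‖ R2 = (5.140 × 8.61)/(5.140 + 8.61) = 3.219 MΩ.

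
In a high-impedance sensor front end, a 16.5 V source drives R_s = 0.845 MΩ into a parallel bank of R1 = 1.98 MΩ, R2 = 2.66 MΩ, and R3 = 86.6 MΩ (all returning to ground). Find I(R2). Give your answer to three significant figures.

I ≈ 3.54 µA

Parallel bank: R_p = 1/(1/1.98 + 1/2.66 + 1/86.6) = 1.120 MΩ.
V_A = 16.5 × 1.120/1.965 = 9.406 V.
I(R2) = V_A / R2 = 9.406/2.66 = 3.536 µA.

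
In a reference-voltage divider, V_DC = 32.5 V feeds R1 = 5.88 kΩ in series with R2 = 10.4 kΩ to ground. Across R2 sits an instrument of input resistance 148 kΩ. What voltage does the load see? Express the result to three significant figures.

V_out ≈ 20.2 V

The load sits in parallel with R2, giving an effective lower resistance R2' = R2·R_L/(R2+R_L) = 9.717 kΩ.
Now apply the divider: V_out = 32.5 × 0.6230 = 20.25 V.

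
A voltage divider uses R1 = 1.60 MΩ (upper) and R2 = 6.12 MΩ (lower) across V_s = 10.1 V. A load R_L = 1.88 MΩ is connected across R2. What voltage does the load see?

The load sits in parallel with R2, giving an effective lower resistance R2' = R2·R_L/(R2+R_L) = 1.438 MΩ.
Now apply the divider: V_out = 10.1 × 0.4734 = 4.781 V.

V_out ≈ 4.78 V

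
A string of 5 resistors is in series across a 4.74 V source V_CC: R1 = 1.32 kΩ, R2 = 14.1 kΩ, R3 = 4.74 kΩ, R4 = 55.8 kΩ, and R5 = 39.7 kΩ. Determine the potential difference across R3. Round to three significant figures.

Series total: ΣR = 1.32 + 14.1 + 4.74 + 55.8 + 39.7 = 115.7 kΩ.
V = V_CC · R/ΣR = 4.74 × 0.04098 = 0.1943 V.

V ≈ 0.194 V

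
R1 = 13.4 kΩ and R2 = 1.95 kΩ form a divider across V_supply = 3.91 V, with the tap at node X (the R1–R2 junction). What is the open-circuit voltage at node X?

V_th ≈ 0.497 V

Open-circuit (no load on X): V_th = V_supply · R2/(R1 + R2) = 3.91 × 1.95/(13.40 + 1.95) = 0.4967 V.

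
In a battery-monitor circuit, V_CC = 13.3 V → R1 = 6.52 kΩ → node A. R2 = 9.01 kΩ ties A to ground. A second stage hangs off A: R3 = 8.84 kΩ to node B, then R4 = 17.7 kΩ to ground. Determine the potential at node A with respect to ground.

V_A ≈ 6.75 V

Node A sees R2 in parallel with the series input of stage 2, R3 + R4 = 26.54 kΩ.
R2 ‖ (R3+R4) = 6.726 kΩ.
V_A = 13.3 × 6.726/(6.52 + 6.726) = 6.754 V.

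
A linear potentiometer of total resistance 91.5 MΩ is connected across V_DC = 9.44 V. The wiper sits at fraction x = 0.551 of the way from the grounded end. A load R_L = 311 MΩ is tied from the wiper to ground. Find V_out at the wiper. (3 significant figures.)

V_out ≈ 4.85 V

Split the track: R_lower = x·R_p = 50.42 MΩ, R_upper = (1−x)·R_p = 41.08 MΩ.
Lower segment in parallel with the load: 50.42 ‖ 311 = 43.38 MΩ.
Then V_out = V_DC · 43.38/(41.08 + 43.38) = 4.849 V.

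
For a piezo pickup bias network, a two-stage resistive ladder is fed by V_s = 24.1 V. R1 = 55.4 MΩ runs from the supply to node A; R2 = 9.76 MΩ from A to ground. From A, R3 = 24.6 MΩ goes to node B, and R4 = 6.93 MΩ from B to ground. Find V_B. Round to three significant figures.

V_B ≈ 0.628 V

Looking into the second stage from A: R3 + R4 = 31.53 MΩ appears in parallel with R2.
Effective lower resistance at A: R2 ‖ 31.53 = 7.453 MΩ.
So V_A = 24.1 × 0.1186 = 2.858 V.
V_B = V_A × 0.2198 = 0.6281 V.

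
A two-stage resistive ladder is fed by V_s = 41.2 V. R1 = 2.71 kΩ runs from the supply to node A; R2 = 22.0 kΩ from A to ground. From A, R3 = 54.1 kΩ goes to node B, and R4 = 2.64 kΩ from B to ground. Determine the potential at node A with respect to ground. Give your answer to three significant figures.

The second stage (R3 + R4 = 56.74 kΩ) loads node A in parallel with R2.
R2 ‖ (R3+R4) = 15.85 kΩ.
First divider: V_A = V_s · 15.85/(2.71 + 15.85) = 35.19 V.

V_A ≈ 35.2 V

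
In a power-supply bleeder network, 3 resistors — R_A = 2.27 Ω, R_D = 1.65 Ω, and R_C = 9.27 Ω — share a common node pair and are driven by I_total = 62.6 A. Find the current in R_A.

I ≈ 23.9 A

Conductances: ΣG = 1/2.27 + 1/1.65 + 1/9.27 = 1.154 (1/Ω).
R_A takes the fraction G_k/ΣG = 0.4405/1.154 = 0.3816, so I = 62.6 × 0.3816 = 23.89 A.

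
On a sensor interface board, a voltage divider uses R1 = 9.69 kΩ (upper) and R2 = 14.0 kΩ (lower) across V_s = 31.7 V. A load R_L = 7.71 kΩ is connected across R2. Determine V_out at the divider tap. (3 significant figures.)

The load sits in parallel with R2, giving an effective lower resistance R2' = R2·R_L/(R2+R_L) = 4.972 kΩ.
Voltage divider with the loaded lower leg: V_out = 31.7 × 4.972/(9.69 + 4.972) = 31.7 × 0.3391 = 10.75 V.
(Unloaded it would be 18.7 V; the load pulls it down.)

V_out ≈ 10.7 V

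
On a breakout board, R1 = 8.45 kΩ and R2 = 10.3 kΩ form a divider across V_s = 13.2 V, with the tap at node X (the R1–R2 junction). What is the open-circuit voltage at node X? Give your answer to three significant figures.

V_th ≈ 7.25 V

V_th is the unloaded tap voltage: V_s · R2/(R1+R2) = 13.2 × 0.5493 = 7.251 V.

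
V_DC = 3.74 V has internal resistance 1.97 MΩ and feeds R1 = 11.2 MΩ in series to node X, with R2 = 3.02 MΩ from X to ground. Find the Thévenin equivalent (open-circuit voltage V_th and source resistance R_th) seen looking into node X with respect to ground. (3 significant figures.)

R1' = 1.97 + 11.2 = 13.17 MΩ (source resistance + R1).
V_th is the unloaded tap voltage: V_DC · R2/(R1'+R2) = 3.74 × 0.1865 = 0.6976 V.
Looking into X with the source shorted: R_th = R1'·R2/(R1'+R2) = 13.17 × 3.02/16.19 = 2.457 MΩ.

V_th ≈ 0.698 V, R_th ≈ 2.46 MΩ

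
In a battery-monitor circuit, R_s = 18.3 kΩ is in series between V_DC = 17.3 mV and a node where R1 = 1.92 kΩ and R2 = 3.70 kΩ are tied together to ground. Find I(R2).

I ≈ 0.302 µA

Equivalent of the parallel group: R_p = 1.264 kΩ.
Node voltage V_A = V_DC · R_p/(R_s + R_p) = 17.3 × 0.06461 = 1.118 mV.
Branch current I = V_A/R2 = 1.118/3.70 = 0.3021 µA.
(Check via current divider: I_total = 0.8843 µA; share G_k/ΣG = 0.3416 → same result.)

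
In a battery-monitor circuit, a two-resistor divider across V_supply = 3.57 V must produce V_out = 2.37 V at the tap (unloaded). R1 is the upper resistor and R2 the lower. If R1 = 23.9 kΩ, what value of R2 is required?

R2 ≈ 47.2 kΩ

V_out/V_supply = R2/(R1+R2) = 0.6639.
Rearranging, R2 = R1·k/(1−k) = 23.9 × 1.975 = 47.20 kΩ.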